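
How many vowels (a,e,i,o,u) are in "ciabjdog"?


Input: ciabjdog
Checking each character:
  'c' at position 0: consonant
  'i' at position 1: vowel (running total: 1)
  'a' at position 2: vowel (running total: 2)
  'b' at position 3: consonant
  'j' at position 4: consonant
  'd' at position 5: consonant
  'o' at position 6: vowel (running total: 3)
  'g' at position 7: consonant
Total vowels: 3

3


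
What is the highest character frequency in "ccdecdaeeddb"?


Input: ccdecdaeeddb
Character counts:
  'a': 1
  'b': 1
  'c': 3
  'd': 4
  'e': 3
Maximum frequency: 4

4


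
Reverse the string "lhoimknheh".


Input: lhoimknheh
Reading characters right to left:
  Position 9: 'h'
  Position 8: 'e'
  Position 7: 'h'
  Position 6: 'n'
  Position 5: 'k'
  Position 4: 'm'
  Position 3: 'i'
  Position 2: 'o'
  Position 1: 'h'
  Position 0: 'l'
Reversed: hehnkmiohl

hehnkmiohl


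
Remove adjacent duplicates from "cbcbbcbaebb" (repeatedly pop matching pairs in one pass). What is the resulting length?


Input: cbcbbcbaebb
Stack-based adjacent duplicate removal:
  Read 'c': push. Stack: c
  Read 'b': push. Stack: cb
  Read 'c': push. Stack: cbc
  Read 'b': push. Stack: cbcb
  Read 'b': matches stack top 'b' => pop. Stack: cbc
  Read 'c': matches stack top 'c' => pop. Stack: cb
  Read 'b': matches stack top 'b' => pop. Stack: c
  Read 'a': push. Stack: ca
  Read 'e': push. Stack: cae
  Read 'b': push. Stack: caeb
  Read 'b': matches stack top 'b' => pop. Stack: cae
Final stack: "cae" (length 3)

3


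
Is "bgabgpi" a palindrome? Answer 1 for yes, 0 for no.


Input: bgabgpi
Reversed: ipgbagb
  Compare pos 0 ('b') with pos 6 ('i'): MISMATCH
  Compare pos 1 ('g') with pos 5 ('p'): MISMATCH
  Compare pos 2 ('a') with pos 4 ('g'): MISMATCH
Result: not a palindrome

0


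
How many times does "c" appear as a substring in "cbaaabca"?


Searching for "c" in "cbaaabca"
Scanning each position:
  Position 0: "c" => MATCH
  Position 1: "b" => no
  Position 2: "a" => no
  Position 3: "a" => no
  Position 4: "a" => no
  Position 5: "b" => no
  Position 6: "c" => MATCH
  Position 7: "a" => no
Total occurrences: 2

2


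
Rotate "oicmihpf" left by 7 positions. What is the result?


Input: "oicmihpf", rotate left by 7
First 7 characters: "oicmihp"
Remaining characters: "f"
Concatenate remaining + first: "f" + "oicmihp" = "foicmihp"

foicmihp


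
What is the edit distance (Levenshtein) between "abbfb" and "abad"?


Computing edit distance: "abbfb" -> "abad"
DP table:
           a    b    a    d
      0    1    2    3    4
  a   1    0    1    2    3
  b   2    1    0    1    2
  b   3    2    1    1    2
  f   4    3    2    2    2
  b   5    4    3    3    3
Edit distance = dp[5][4] = 3

3


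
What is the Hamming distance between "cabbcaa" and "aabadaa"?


Comparing "cabbcaa" and "aabadaa" position by position:
  Position 0: 'c' vs 'a' => differ
  Position 1: 'a' vs 'a' => same
  Position 2: 'b' vs 'b' => same
  Position 3: 'b' vs 'a' => differ
  Position 4: 'c' vs 'd' => differ
  Position 5: 'a' vs 'a' => same
  Position 6: 'a' vs 'a' => same
Total differences (Hamming distance): 3

3


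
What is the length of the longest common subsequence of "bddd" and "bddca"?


LCS of "bddd" and "bddca"
DP table:
           b    d    d    c    a
      0    0    0    0    0    0
  b   0    1    1    1    1    1
  d   0    1    2    2    2    2
  d   0    1    2    3    3    3
  d   0    1    2    3    3    3
LCS length = dp[4][5] = 3

3


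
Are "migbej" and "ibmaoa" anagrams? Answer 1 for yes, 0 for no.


Strings: "migbej", "ibmaoa"
Sorted first:  begijm
Sorted second: aabimo
Differ at position 0: 'b' vs 'a' => not anagrams

0


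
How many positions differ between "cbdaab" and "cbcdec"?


Comparing "cbdaab" and "cbcdec" position by position:
  Position 0: 'c' vs 'c' => same
  Position 1: 'b' vs 'b' => same
  Position 2: 'd' vs 'c' => DIFFER
  Position 3: 'a' vs 'd' => DIFFER
  Position 4: 'a' vs 'e' => DIFFER
  Position 5: 'b' vs 'c' => DIFFER
Positions that differ: 4

4


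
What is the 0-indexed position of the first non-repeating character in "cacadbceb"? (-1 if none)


Input: cacadbceb
Character frequencies:
  'a': 2
  'b': 2
  'c': 3
  'd': 1
  'e': 1
Scanning left to right for freq == 1:
  Position 0 ('c'): freq=3, skip
  Position 1 ('a'): freq=2, skip
  Position 2 ('c'): freq=3, skip
  Position 3 ('a'): freq=2, skip
  Position 4 ('d'): unique! => answer = 4

4


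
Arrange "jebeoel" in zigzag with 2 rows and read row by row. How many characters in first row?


Zigzag "jebeoel" into 2 rows:
Placing characters:
  'j' => row 0
  'e' => row 1
  'b' => row 0
  'e' => row 1
  'o' => row 0
  'e' => row 1
  'l' => row 0
Rows:
  Row 0: "jbol"
  Row 1: "eee"
First row length: 4

4


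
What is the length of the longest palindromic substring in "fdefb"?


Input: "fdefb"
Checking substrings for palindromes:
  No multi-char palindromic substrings found
Longest palindromic substring: "f" with length 1

1


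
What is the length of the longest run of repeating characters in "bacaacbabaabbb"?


Input: "bacaacbabaabbb"
Scanning for longest run:
  Position 1 ('a'): new char, reset run to 1
  Position 2 ('c'): new char, reset run to 1
  Position 3 ('a'): new char, reset run to 1
  Position 4 ('a'): continues run of 'a', length=2
  Position 5 ('c'): new char, reset run to 1
  Position 6 ('b'): new char, reset run to 1
  Position 7 ('a'): new char, reset run to 1
  Position 8 ('b'): new char, reset run to 1
  Position 9 ('a'): new char, reset run to 1
  Position 10 ('a'): continues run of 'a', length=2
  Position 11 ('b'): new char, reset run to 1
  Position 12 ('b'): continues run of 'b', length=2
  Position 13 ('b'): continues run of 'b', length=3
Longest run: 'b' with length 3

3


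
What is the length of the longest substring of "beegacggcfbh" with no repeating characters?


Input: "beegacggcfbh"
Sliding window (track last position of each char):
  Position 0 ('b'): window [0,0] length 1 -- new best
  Position 1 ('e'): window [0,1] length 2 -- new best
  Position 2 ('e'): repeat (last at 1), move window start to 2
  Position 2 ('e'): window [2,2] length 1
  Position 3 ('g'): window [2,3] length 2
  Position 4 ('a'): window [2,4] length 3 -- new best
  Position 5 ('c'): window [2,5] length 4 -- new best
  Position 6 ('g'): repeat (last at 3), move window start to 4
  Position 6 ('g'): window [4,6] length 3
  Position 7 ('g'): repeat (last at 6), move window start to 7
  Position 7 ('g'): window [7,7] length 1
  Position 8 ('c'): window [7,8] length 2
  Position 9 ('f'): window [7,9] length 3
  Position 10 ('b'): window [7,10] length 4
  Position 11 ('h'): window [7,11] length 5 -- new best
Longest substring with no repeats: "gcfbh" with length 5

5


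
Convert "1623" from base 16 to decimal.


Input: "1623" in base 16
Positional expansion:
  Digit '1' (value 1) x 16^3 = 4096
  Digit '6' (value 6) x 16^2 = 1536
  Digit '2' (value 2) x 16^1 = 32
  Digit '3' (value 3) x 16^0 = 3
Sum = 5667

5667


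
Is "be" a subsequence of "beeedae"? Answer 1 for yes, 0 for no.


Check if "be" is a subsequence of "beeedae"
Greedy scan:
  Position 0 ('b'): matches sub[0] = 'b'
  Position 1 ('e'): matches sub[1] = 'e'
  Position 2 ('e'): no match needed
  Position 3 ('e'): no match needed
  Position 4 ('d'): no match needed
  Position 5 ('a'): no match needed
  Position 6 ('e'): no match needed
All 2 characters matched => is a subsequence

1


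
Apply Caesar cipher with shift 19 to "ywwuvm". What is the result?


Caesar cipher: shift "ywwuvm" by 19
  'y' (pos 24) + 19 = pos 17 = 'r'
  'w' (pos 22) + 19 = pos 15 = 'p'
  'w' (pos 22) + 19 = pos 15 = 'p'
  'u' (pos 20) + 19 = pos 13 = 'n'
  'v' (pos 21) + 19 = pos 14 = 'o'
  'm' (pos 12) + 19 = pos 5 = 'f'
Result: rppnof

rppnof


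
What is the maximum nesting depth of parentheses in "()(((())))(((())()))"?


Input: "()(((())))(((())()))"
Tracking depth:
  Position 0 '(': depth becomes 1
  Position 1 ')': depth becomes 0
  Position 2 '(': depth becomes 1
  Position 3 '(': depth becomes 2
  Position 4 '(': depth becomes 3
  Position 5 '(': depth becomes 4
  Position 6 ')': depth becomes 3
  Position 7 ')': depth becomes 2
  Position 8 ')': depth becomes 1
  Position 9 ')': depth becomes 0
  Position 10 '(': depth becomes 1
  Position 11 '(': depth becomes 2
  Position 12 '(': depth becomes 3
  Position 13 '(': depth becomes 4
  Position 14 ')': depth becomes 3
  Position 15 ')': depth becomes 2
  Position 16 '(': depth becomes 3
  Position 17 ')': depth becomes 2
  Position 18 ')': depth becomes 1
  Position 19 ')': depth becomes 0
Maximum depth reached: 4

4


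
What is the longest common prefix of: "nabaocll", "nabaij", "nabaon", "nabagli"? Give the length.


Words: nabaocll, nabaij, nabaon, nabagli
  Position 0: all 'n' => match
  Position 1: all 'a' => match
  Position 2: all 'b' => match
  Position 3: all 'a' => match
  Position 4: ('o', 'i', 'o', 'g') => mismatch, stop
LCP = "naba" (length 4)

4


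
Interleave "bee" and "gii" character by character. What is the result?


Interleaving "bee" and "gii":
  Position 0: 'b' from first, 'g' from second => "bg"
  Position 1: 'e' from first, 'i' from second => "ei"
  Position 2: 'e' from first, 'i' from second => "ei"
Result: bgeiei

bgeiei


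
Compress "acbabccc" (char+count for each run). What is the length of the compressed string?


Input: acbabccc
Runs:
  'a' x 1 => "a1"
  'c' x 1 => "c1"
  'b' x 1 => "b1"
  'a' x 1 => "a1"
  'b' x 1 => "b1"
  'c' x 3 => "c3"
Compressed: "a1c1b1a1b1c3"
Compressed length: 12

12


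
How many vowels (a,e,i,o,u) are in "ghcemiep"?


Input: ghcemiep
Checking each character:
  'g' at position 0: consonant
  'h' at position 1: consonant
  'c' at position 2: consonant
  'e' at position 3: vowel (running total: 1)
  'm' at position 4: consonant
  'i' at position 5: vowel (running total: 2)
  'e' at position 6: vowel (running total: 3)
  'p' at position 7: consonant
Total vowels: 3

3


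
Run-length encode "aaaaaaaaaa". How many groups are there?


Input: aaaaaaaaaa
Scanning for consecutive runs:
  Group 1: 'a' x 10 (positions 0-9)
Total groups: 1

1


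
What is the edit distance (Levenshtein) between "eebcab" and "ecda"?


Computing edit distance: "eebcab" -> "ecda"
DP table:
           e    c    d    a
      0    1    2    3    4
  e   1    0    1    2    3
  e   2    1    1    2    3
  b   3    2    2    2    3
  c   4    3    2    3    3
  a   5    4    3    3    3
  b   6    5    4    4    4
Edit distance = dp[6][4] = 4

4


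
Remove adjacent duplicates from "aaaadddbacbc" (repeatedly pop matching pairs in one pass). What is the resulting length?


Input: aaaadddbacbc
Stack-based adjacent duplicate removal:
  Read 'a': push. Stack: a
  Read 'a': matches stack top 'a' => pop. Stack: (empty)
  Read 'a': push. Stack: a
  Read 'a': matches stack top 'a' => pop. Stack: (empty)
  Read 'd': push. Stack: d
  Read 'd': matches stack top 'd' => pop. Stack: (empty)
  Read 'd': push. Stack: d
  Read 'b': push. Stack: db
  Read 'a': push. Stack: dba
  Read 'c': push. Stack: dbac
  Read 'b': push. Stack: dbacb
  Read 'c': push. Stack: dbacbc
Final stack: "dbacbc" (length 6)

6


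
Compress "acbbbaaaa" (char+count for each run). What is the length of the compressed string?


Input: acbbbaaaa
Runs:
  'a' x 1 => "a1"
  'c' x 1 => "c1"
  'b' x 3 => "b3"
  'a' x 4 => "a4"
Compressed: "a1c1b3a4"
Compressed length: 8

8


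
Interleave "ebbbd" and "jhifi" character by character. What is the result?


Interleaving "ebbbd" and "jhifi":
  Position 0: 'e' from first, 'j' from second => "ej"
  Position 1: 'b' from first, 'h' from second => "bh"
  Position 2: 'b' from first, 'i' from second => "bi"
  Position 3: 'b' from first, 'f' from second => "bf"
  Position 4: 'd' from first, 'i' from second => "di"
Result: ejbhbibfdi

ejbhbibfdi


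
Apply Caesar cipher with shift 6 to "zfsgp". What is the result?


Caesar cipher: shift "zfsgp" by 6
  'z' (pos 25) + 6 = pos 5 = 'f'
  'f' (pos 5) + 6 = pos 11 = 'l'
  's' (pos 18) + 6 = pos 24 = 'y'
  'g' (pos 6) + 6 = pos 12 = 'm'
  'p' (pos 15) + 6 = pos 21 = 'v'
Result: flymv

flymv


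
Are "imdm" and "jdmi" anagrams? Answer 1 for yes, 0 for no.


Strings: "imdm", "jdmi"
Sorted first:  dimm
Sorted second: dijm
Differ at position 2: 'm' vs 'j' => not anagrams

0


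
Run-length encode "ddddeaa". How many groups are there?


Input: ddddeaa
Scanning for consecutive runs:
  Group 1: 'd' x 4 (positions 0-3)
  Group 2: 'e' x 1 (positions 4-4)
  Group 3: 'a' x 2 (positions 5-6)
Total groups: 3

3


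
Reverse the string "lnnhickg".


Input: lnnhickg
Reading characters right to left:
  Position 7: 'g'
  Position 6: 'k'
  Position 5: 'c'
  Position 4: 'i'
  Position 3: 'h'
  Position 2: 'n'
  Position 1: 'n'
  Position 0: 'l'
Reversed: gkcihnnl

gkcihnnl


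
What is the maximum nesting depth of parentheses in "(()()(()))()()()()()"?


Input: "(()()(()))()()()()()"
Tracking depth:
  Position 0 '(': depth becomes 1
  Position 1 '(': depth becomes 2
  Position 2 ')': depth becomes 1
  Position 3 '(': depth becomes 2
  Position 4 ')': depth becomes 1
  Position 5 '(': depth becomes 2
  Position 6 '(': depth becomes 3
  Position 7 ')': depth becomes 2
  Position 8 ')': depth becomes 1
  Position 9 ')': depth becomes 0
  Position 10 '(': depth becomes 1
  Position 11 ')': depth becomes 0
  Position 12 '(': depth becomes 1
  Position 13 ')': depth becomes 0
  Position 14 '(': depth becomes 1
  Position 15 ')': depth becomes 0
  Position 16 '(': depth becomes 1
  Position 17 ')': depth becomes 0
  Position 18 '(': depth becomes 1
  Position 19 ')': depth becomes 0
Maximum depth reached: 3

3


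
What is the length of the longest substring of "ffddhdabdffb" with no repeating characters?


Input: "ffddhdabdffb"
Sliding window (track last position of each char):
  Position 0 ('f'): window [0,0] length 1 -- new best
  Position 1 ('f'): repeat (last at 0), move window start to 1
  Position 1 ('f'): window [1,1] length 1
  Position 2 ('d'): window [1,2] length 2 -- new best
  Position 3 ('d'): repeat (last at 2), move window start to 3
  Position 3 ('d'): window [3,3] length 1
  Position 4 ('h'): window [3,4] length 2
  Position 5 ('d'): repeat (last at 3), move window start to 4
  Position 5 ('d'): window [4,5] length 2
  Position 6 ('a'): window [4,6] length 3 -- new best
  Position 7 ('b'): window [4,7] length 4 -- new best
  Position 8 ('d'): repeat (last at 5), move window start to 6
  Position 8 ('d'): window [6,8] length 3
  Position 9 ('f'): window [6,9] length 4
  Position 10 ('f'): repeat (last at 9), move window start to 10
  Position 10 ('f'): window [10,10] length 1
  Position 11 ('b'): window [10,11] length 2
Longest substring with no repeats: "hdab" with length 4

4


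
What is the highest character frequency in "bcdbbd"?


Input: bcdbbd
Character counts:
  'b': 3
  'c': 1
  'd': 2
Maximum frequency: 3

3


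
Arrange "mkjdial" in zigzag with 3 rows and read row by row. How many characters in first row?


Zigzag "mkjdial" into 3 rows:
Placing characters:
  'm' => row 0
  'k' => row 1
  'j' => row 2
  'd' => row 1
  'i' => row 0
  'a' => row 1
  'l' => row 2
Rows:
  Row 0: "mi"
  Row 1: "kda"
  Row 2: "jl"
First row length: 2

2


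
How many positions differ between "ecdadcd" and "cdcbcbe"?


Comparing "ecdadcd" and "cdcbcbe" position by position:
  Position 0: 'e' vs 'c' => DIFFER
  Position 1: 'c' vs 'd' => DIFFER
  Position 2: 'd' vs 'c' => DIFFER
  Position 3: 'a' vs 'b' => DIFFER
  Position 4: 'd' vs 'c' => DIFFER
  Position 5: 'c' vs 'b' => DIFFER
  Position 6: 'd' vs 'e' => DIFFER
Positions that differ: 7

7


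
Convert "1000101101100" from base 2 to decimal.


Input: "1000101101100" in base 2
Positional expansion:
  Digit '1' (value 1) x 2^12 = 4096
  Digit '0' (value 0) x 2^11 = 0
  Digit '0' (value 0) x 2^10 = 0
  Digit '0' (value 0) x 2^9 = 0
  Digit '1' (value 1) x 2^8 = 256
  Digit '0' (value 0) x 2^7 = 0
  Digit '1' (value 1) x 2^6 = 64
  Digit '1' (value 1) x 2^5 = 32
  Digit '0' (value 0) x 2^4 = 0
  Digit '1' (value 1) x 2^3 = 8
  Digit '1' (value 1) x 2^2 = 4
  Digit '0' (value 0) x 2^1 = 0
  Digit '0' (value 0) x 2^0 = 0
Sum = 4460

4460


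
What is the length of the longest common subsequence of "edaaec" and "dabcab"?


LCS of "edaaec" and "dabcab"
DP table:
           d    a    b    c    a    b
      0    0    0    0    0    0    0
  e   0    0    0    0    0    0    0
  d   0    1    1    1    1    1    1
  a   0    1    2    2    2    2    2
  a   0    1    2    2    2    3    3
  e   0    1    2    2    2    3    3
  c   0    1    2    2    3    3    3
LCS length = dp[6][6] = 3

3


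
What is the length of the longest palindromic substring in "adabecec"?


Input: "adabecec"
Checking substrings for palindromes:
  [0:3] "ada" (len 3) => palindrome
  [4:7] "ece" (len 3) => palindrome
  [5:8] "cec" (len 3) => palindrome
Longest palindromic substring: "ada" with length 3

3


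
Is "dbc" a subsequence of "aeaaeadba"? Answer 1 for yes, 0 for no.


Check if "dbc" is a subsequence of "aeaaeadba"
Greedy scan:
  Position 0 ('a'): no match needed
  Position 1 ('e'): no match needed
  Position 2 ('a'): no match needed
  Position 3 ('a'): no match needed
  Position 4 ('e'): no match needed
  Position 5 ('a'): no match needed
  Position 6 ('d'): matches sub[0] = 'd'
  Position 7 ('b'): matches sub[1] = 'b'
  Position 8 ('a'): no match needed
Only matched 2/3 characters => not a subsequence

0


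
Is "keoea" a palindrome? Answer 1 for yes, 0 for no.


Input: keoea
Reversed: aeoek
  Compare pos 0 ('k') with pos 4 ('a'): MISMATCH
  Compare pos 1 ('e') with pos 3 ('e'): match
Result: not a palindrome

0


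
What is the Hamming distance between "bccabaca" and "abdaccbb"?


Comparing "bccabaca" and "abdaccbb" position by position:
  Position 0: 'b' vs 'a' => differ
  Position 1: 'c' vs 'b' => differ
  Position 2: 'c' vs 'd' => differ
  Position 3: 'a' vs 'a' => same
  Position 4: 'b' vs 'c' => differ
  Position 5: 'a' vs 'c' => differ
  Position 6: 'c' vs 'b' => differ
  Position 7: 'a' vs 'b' => differ
Total differences (Hamming distance): 7

7


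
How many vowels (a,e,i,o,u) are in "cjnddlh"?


Input: cjnddlh
Checking each character:
  'c' at position 0: consonant
  'j' at position 1: consonant
  'n' at position 2: consonant
  'd' at position 3: consonant
  'd' at position 4: consonant
  'l' at position 5: consonant
  'h' at position 6: consonant
Total vowels: 0

0


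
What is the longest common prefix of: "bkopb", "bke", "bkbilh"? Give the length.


Words: bkopb, bke, bkbilh
  Position 0: all 'b' => match
  Position 1: all 'k' => match
  Position 2: ('o', 'e', 'b') => mismatch, stop
LCP = "bk" (length 2)

2


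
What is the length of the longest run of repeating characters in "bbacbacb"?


Input: "bbacbacb"
Scanning for longest run:
  Position 1 ('b'): continues run of 'b', length=2
  Position 2 ('a'): new char, reset run to 1
  Position 3 ('c'): new char, reset run to 1
  Position 4 ('b'): new char, reset run to 1
  Position 5 ('a'): new char, reset run to 1
  Position 6 ('c'): new char, reset run to 1
  Position 7 ('b'): new char, reset run to 1
Longest run: 'b' with length 2

2


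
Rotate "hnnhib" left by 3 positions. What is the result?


Input: "hnnhib", rotate left by 3
First 3 characters: "hnn"
Remaining characters: "hib"
Concatenate remaining + first: "hib" + "hnn" = "hibhnn"

hibhnn


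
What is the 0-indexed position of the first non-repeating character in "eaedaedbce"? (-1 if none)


Input: eaedaedbce
Character frequencies:
  'a': 2
  'b': 1
  'c': 1
  'd': 2
  'e': 4
Scanning left to right for freq == 1:
  Position 0 ('e'): freq=4, skip
  Position 1 ('a'): freq=2, skip
  Position 2 ('e'): freq=4, skip
  Position 3 ('d'): freq=2, skip
  Position 4 ('a'): freq=2, skip
  Position 5 ('e'): freq=4, skip
  Position 6 ('d'): freq=2, skip
  Position 7 ('b'): unique! => answer = 7

7


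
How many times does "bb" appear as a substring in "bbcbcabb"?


Searching for "bb" in "bbcbcabb"
Scanning each position:
  Position 0: "bb" => MATCH
  Position 1: "bc" => no
  Position 2: "cb" => no
  Position 3: "bc" => no
  Position 4: "ca" => no
  Position 5: "ab" => no
  Position 6: "bb" => MATCH
Total occurrences: 2

2


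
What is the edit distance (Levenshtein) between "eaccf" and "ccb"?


Computing edit distance: "eaccf" -> "ccb"
DP table:
           c    c    b
      0    1    2    3
  e   1    1    2    3
  a   2    2    2    3
  c   3    2    2    3
  c   4    3    2    3
  f   5    4    3    3
Edit distance = dp[5][3] = 3

3


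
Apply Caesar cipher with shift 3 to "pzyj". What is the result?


Caesar cipher: shift "pzyj" by 3
  'p' (pos 15) + 3 = pos 18 = 's'
  'z' (pos 25) + 3 = pos 2 = 'c'
  'y' (pos 24) + 3 = pos 1 = 'b'
  'j' (pos 9) + 3 = pos 12 = 'm'
Result: scbm

scbm


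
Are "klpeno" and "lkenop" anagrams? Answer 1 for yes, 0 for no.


Strings: "klpeno", "lkenop"
Sorted first:  eklnop
Sorted second: eklnop
Sorted forms match => anagrams

1


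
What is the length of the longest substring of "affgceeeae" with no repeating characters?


Input: "affgceeeae"
Sliding window (track last position of each char):
  Position 0 ('a'): window [0,0] length 1 -- new best
  Position 1 ('f'): window [0,1] length 2 -- new best
  Position 2 ('f'): repeat (last at 1), move window start to 2
  Position 2 ('f'): window [2,2] length 1
  Position 3 ('g'): window [2,3] length 2
  Position 4 ('c'): window [2,4] length 3 -- new best
  Position 5 ('e'): window [2,5] length 4 -- new best
  Position 6 ('e'): repeat (last at 5), move window start to 6
  Position 6 ('e'): window [6,6] length 1
  Position 7 ('e'): repeat (last at 6), move window start to 7
  Position 7 ('e'): window [7,7] length 1
  Position 8 ('a'): window [7,8] length 2
  Position 9 ('e'): repeat (last at 7), move window start to 8
  Position 9 ('e'): window [8,9] length 2
Longest substring with no repeats: "fgce" with length 4

4


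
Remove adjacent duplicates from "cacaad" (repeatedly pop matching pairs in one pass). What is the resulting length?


Input: cacaad
Stack-based adjacent duplicate removal:
  Read 'c': push. Stack: c
  Read 'a': push. Stack: ca
  Read 'c': push. Stack: cac
  Read 'a': push. Stack: caca
  Read 'a': matches stack top 'a' => pop. Stack: cac
  Read 'd': push. Stack: cacd
Final stack: "cacd" (length 4)

4


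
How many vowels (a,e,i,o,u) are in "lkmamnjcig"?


Input: lkmamnjcig
Checking each character:
  'l' at position 0: consonant
  'k' at position 1: consonant
  'm' at position 2: consonant
  'a' at position 3: vowel (running total: 1)
  'm' at position 4: consonant
  'n' at position 5: consonant
  'j' at position 6: consonant
  'c' at position 7: consonant
  'i' at position 8: vowel (running total: 2)
  'g' at position 9: consonant
Total vowels: 2

2


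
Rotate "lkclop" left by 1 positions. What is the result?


Input: "lkclop", rotate left by 1
First 1 characters: "l"
Remaining characters: "kclop"
Concatenate remaining + first: "kclop" + "l" = "kclopl"

kclopl


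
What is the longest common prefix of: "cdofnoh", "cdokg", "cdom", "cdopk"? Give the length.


Words: cdofnoh, cdokg, cdom, cdopk
  Position 0: all 'c' => match
  Position 1: all 'd' => match
  Position 2: all 'o' => match
  Position 3: ('f', 'k', 'm', 'p') => mismatch, stop
LCP = "cdo" (length 3)

3


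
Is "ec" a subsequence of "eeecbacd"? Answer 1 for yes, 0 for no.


Check if "ec" is a subsequence of "eeecbacd"
Greedy scan:
  Position 0 ('e'): matches sub[0] = 'e'
  Position 1 ('e'): no match needed
  Position 2 ('e'): no match needed
  Position 3 ('c'): matches sub[1] = 'c'
  Position 4 ('b'): no match needed
  Position 5 ('a'): no match needed
  Position 6 ('c'): no match needed
  Position 7 ('d'): no match needed
All 2 characters matched => is a subsequence

1


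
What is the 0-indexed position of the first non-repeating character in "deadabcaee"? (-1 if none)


Input: deadabcaee
Character frequencies:
  'a': 3
  'b': 1
  'c': 1
  'd': 2
  'e': 3
Scanning left to right for freq == 1:
  Position 0 ('d'): freq=2, skip
  Position 1 ('e'): freq=3, skip
  Position 2 ('a'): freq=3, skip
  Position 3 ('d'): freq=2, skip
  Position 4 ('a'): freq=3, skip
  Position 5 ('b'): unique! => answer = 5

5


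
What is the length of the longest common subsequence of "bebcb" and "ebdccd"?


LCS of "bebcb" and "ebdccd"
DP table:
           e    b    d    c    c    d
      0    0    0    0    0    0    0
  b   0    0    1    1    1    1    1
  e   0    1    1    1    1    1    1
  b   0    1    2    2    2    2    2
  c   0    1    2    2    3    3    3
  b   0    1    2    2    3    3    3
LCS length = dp[5][6] = 3

3


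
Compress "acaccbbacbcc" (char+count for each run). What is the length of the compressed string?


Input: acaccbbacbcc
Runs:
  'a' x 1 => "a1"
  'c' x 1 => "c1"
  'a' x 1 => "a1"
  'c' x 2 => "c2"
  'b' x 2 => "b2"
  'a' x 1 => "a1"
  'c' x 1 => "c1"
  'b' x 1 => "b1"
  'c' x 2 => "c2"
Compressed: "a1c1a1c2b2a1c1b1c2"
Compressed length: 18

18


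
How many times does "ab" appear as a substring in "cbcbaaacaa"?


Searching for "ab" in "cbcbaaacaa"
Scanning each position:
  Position 0: "cb" => no
  Position 1: "bc" => no
  Position 2: "cb" => no
  Position 3: "ba" => no
  Position 4: "aa" => no
  Position 5: "aa" => no
  Position 6: "ac" => no
  Position 7: "ca" => no
  Position 8: "aa" => no
Total occurrences: 0

0


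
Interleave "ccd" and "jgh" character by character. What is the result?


Interleaving "ccd" and "jgh":
  Position 0: 'c' from first, 'j' from second => "cj"
  Position 1: 'c' from first, 'g' from second => "cg"
  Position 2: 'd' from first, 'h' from second => "dh"
Result: cjcgdh

cjcgdh


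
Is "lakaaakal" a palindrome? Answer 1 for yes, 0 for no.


Input: lakaaakal
Reversed: lakaaakal
  Compare pos 0 ('l') with pos 8 ('l'): match
  Compare pos 1 ('a') with pos 7 ('a'): match
  Compare pos 2 ('k') with pos 6 ('k'): match
  Compare pos 3 ('a') with pos 5 ('a'): match
Result: palindrome

1


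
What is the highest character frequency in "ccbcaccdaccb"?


Input: ccbcaccdaccb
Character counts:
  'a': 2
  'b': 2
  'c': 7
  'd': 1
Maximum frequency: 7

7


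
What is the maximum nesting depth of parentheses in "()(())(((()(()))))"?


Input: "()(())(((()(()))))"
Tracking depth:
  Position 0 '(': depth becomes 1
  Position 1 ')': depth becomes 0
  Position 2 '(': depth becomes 1
  Position 3 '(': depth becomes 2
  Position 4 ')': depth becomes 1
  Position 5 ')': depth becomes 0
  Position 6 '(': depth becomes 1
  Position 7 '(': depth becomes 2
  Position 8 '(': depth becomes 3
  Position 9 '(': depth becomes 4
  Position 10 ')': depth becomes 3
  Position 11 '(': depth becomes 4
  Position 12 '(': depth becomes 5
  Position 13 ')': depth becomes 4
  Position 14 ')': depth becomes 3
  Position 15 ')': depth becomes 2
  Position 16 ')': depth becomes 1
  Position 17 ')': depth becomes 0
Maximum depth reached: 5

5


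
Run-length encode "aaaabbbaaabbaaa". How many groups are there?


Input: aaaabbbaaabbaaa
Scanning for consecutive runs:
  Group 1: 'a' x 4 (positions 0-3)
  Group 2: 'b' x 3 (positions 4-6)
  Group 3: 'a' x 3 (positions 7-9)
  Group 4: 'b' x 2 (positions 10-11)
  Group 5: 'a' x 3 (positions 12-14)
Total groups: 5

5


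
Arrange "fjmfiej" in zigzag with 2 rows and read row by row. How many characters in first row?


Zigzag "fjmfiej" into 2 rows:
Placing characters:
  'f' => row 0
  'j' => row 1
  'm' => row 0
  'f' => row 1
  'i' => row 0
  'e' => row 1
  'j' => row 0
Rows:
  Row 0: "fmij"
  Row 1: "jfe"
First row length: 4

4


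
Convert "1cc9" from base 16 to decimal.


Input: "1cc9" in base 16
Positional expansion:
  Digit '1' (value 1) x 16^3 = 4096
  Digit 'c' (value 12) x 16^2 = 3072
  Digit 'c' (value 12) x 16^1 = 192
  Digit '9' (value 9) x 16^0 = 9
Sum = 7369

7369


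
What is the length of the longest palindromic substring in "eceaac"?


Input: "eceaac"
Checking substrings for palindromes:
  [0:3] "ece" (len 3) => palindrome
  [3:5] "aa" (len 2) => palindrome
Longest palindromic substring: "ece" with length 3

3


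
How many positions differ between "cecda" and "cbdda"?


Comparing "cecda" and "cbdda" position by position:
  Position 0: 'c' vs 'c' => same
  Position 1: 'e' vs 'b' => DIFFER
  Position 2: 'c' vs 'd' => DIFFER
  Position 3: 'd' vs 'd' => same
  Position 4: 'a' vs 'a' => same
Positions that differ: 2

2


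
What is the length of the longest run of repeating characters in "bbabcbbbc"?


Input: "bbabcbbbc"
Scanning for longest run:
  Position 1 ('b'): continues run of 'b', length=2
  Position 2 ('a'): new char, reset run to 1
  Position 3 ('b'): new char, reset run to 1
  Position 4 ('c'): new char, reset run to 1
  Position 5 ('b'): new char, reset run to 1
  Position 6 ('b'): continues run of 'b', length=2
  Position 7 ('b'): continues run of 'b', length=3
  Position 8 ('c'): new char, reset run to 1
Longest run: 'b' with length 3

3


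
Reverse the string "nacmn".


Input: nacmn
Reading characters right to left:
  Position 4: 'n'
  Position 3: 'm'
  Position 2: 'c'
  Position 1: 'a'
  Position 0: 'n'
Reversed: nmcan

nmcan


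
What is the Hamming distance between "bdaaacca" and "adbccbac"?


Comparing "bdaaacca" and "adbccbac" position by position:
  Position 0: 'b' vs 'a' => differ
  Position 1: 'd' vs 'd' => same
  Position 2: 'a' vs 'b' => differ
  Position 3: 'a' vs 'c' => differ
  Position 4: 'a' vs 'c' => differ
  Position 5: 'c' vs 'b' => differ
  Position 6: 'c' vs 'a' => differ
  Position 7: 'a' vs 'c' => differ
Total differences (Hamming distance): 7

7


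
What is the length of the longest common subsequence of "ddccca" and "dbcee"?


LCS of "ddccca" and "dbcee"
DP table:
           d    b    c    e    e
      0    0    0    0    0    0
  d   0    1    1    1    1    1
  d   0    1    1    1    1    1
  c   0    1    1    2    2    2
  c   0    1    1    2    2    2
  c   0    1    1    2    2    2
  a   0    1    1    2    2    2
LCS length = dp[6][5] = 2

2


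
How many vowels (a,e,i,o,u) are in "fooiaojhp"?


Input: fooiaojhp
Checking each character:
  'f' at position 0: consonant
  'o' at position 1: vowel (running total: 1)
  'o' at position 2: vowel (running total: 2)
  'i' at position 3: vowel (running total: 3)
  'a' at position 4: vowel (running total: 4)
  'o' at position 5: vowel (running total: 5)
  'j' at position 6: consonant
  'h' at position 7: consonant
  'p' at position 8: consonant
Total vowels: 5

5


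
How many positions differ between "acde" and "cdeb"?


Comparing "acde" and "cdeb" position by position:
  Position 0: 'a' vs 'c' => DIFFER
  Position 1: 'c' vs 'd' => DIFFER
  Position 2: 'd' vs 'e' => DIFFER
  Position 3: 'e' vs 'b' => DIFFER
Positions that differ: 4

4


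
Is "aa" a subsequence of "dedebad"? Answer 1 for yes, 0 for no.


Check if "aa" is a subsequence of "dedebad"
Greedy scan:
  Position 0 ('d'): no match needed
  Position 1 ('e'): no match needed
  Position 2 ('d'): no match needed
  Position 3 ('e'): no match needed
  Position 4 ('b'): no match needed
  Position 5 ('a'): matches sub[0] = 'a'
  Position 6 ('d'): no match needed
Only matched 1/2 characters => not a subsequence

0


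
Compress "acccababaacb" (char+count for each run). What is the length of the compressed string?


Input: acccababaacb
Runs:
  'a' x 1 => "a1"
  'c' x 3 => "c3"
  'a' x 1 => "a1"
  'b' x 1 => "b1"
  'a' x 1 => "a1"
  'b' x 1 => "b1"
  'a' x 2 => "a2"
  'c' x 1 => "c1"
  'b' x 1 => "b1"
Compressed: "a1c3a1b1a1b1a2c1b1"
Compressed length: 18

18


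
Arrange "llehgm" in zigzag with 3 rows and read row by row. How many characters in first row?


Zigzag "llehgm" into 3 rows:
Placing characters:
  'l' => row 0
  'l' => row 1
  'e' => row 2
  'h' => row 1
  'g' => row 0
  'm' => row 1
Rows:
  Row 0: "lg"
  Row 1: "lhm"
  Row 2: "e"
First row length: 2

2


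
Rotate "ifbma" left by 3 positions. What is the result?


Input: "ifbma", rotate left by 3
First 3 characters: "ifb"
Remaining characters: "ma"
Concatenate remaining + first: "ma" + "ifb" = "maifb"

maifb


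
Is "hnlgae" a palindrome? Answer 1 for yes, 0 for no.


Input: hnlgae
Reversed: eaglnh
  Compare pos 0 ('h') with pos 5 ('e'): MISMATCH
  Compare pos 1 ('n') with pos 4 ('a'): MISMATCH
  Compare pos 2 ('l') with pos 3 ('g'): MISMATCH
Result: not a palindrome

0


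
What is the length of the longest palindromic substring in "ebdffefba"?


Input: "ebdffefba"
Checking substrings for palindromes:
  [4:7] "fef" (len 3) => palindrome
  [3:5] "ff" (len 2) => palindrome
Longest palindromic substring: "fef" with length 3

3


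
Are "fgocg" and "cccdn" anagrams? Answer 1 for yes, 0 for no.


Strings: "fgocg", "cccdn"
Sorted first:  cfggo
Sorted second: cccdn
Differ at position 1: 'f' vs 'c' => not anagrams

0


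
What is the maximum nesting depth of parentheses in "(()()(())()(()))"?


Input: "(()()(())()(()))"
Tracking depth:
  Position 0 '(': depth becomes 1
  Position 1 '(': depth becomes 2
  Position 2 ')': depth becomes 1
  Position 3 '(': depth becomes 2
  Position 4 ')': depth becomes 1
  Position 5 '(': depth becomes 2
  Position 6 '(': depth becomes 3
  Position 7 ')': depth becomes 2
  Position 8 ')': depth becomes 1
  Position 9 '(': depth becomes 2
  Position 10 ')': depth becomes 1
  Position 11 '(': depth becomes 2
  Position 12 '(': depth becomes 3
  Position 13 ')': depth becomes 2
  Position 14 ')': depth becomes 1
  Position 15 ')': depth becomes 0
Maximum depth reached: 3

3


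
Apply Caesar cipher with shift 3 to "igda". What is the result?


Caesar cipher: shift "igda" by 3
  'i' (pos 8) + 3 = pos 11 = 'l'
  'g' (pos 6) + 3 = pos 9 = 'j'
  'd' (pos 3) + 3 = pos 6 = 'g'
  'a' (pos 0) + 3 = pos 3 = 'd'
Result: ljgd

ljgd


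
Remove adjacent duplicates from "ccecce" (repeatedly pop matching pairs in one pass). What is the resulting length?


Input: ccecce
Stack-based adjacent duplicate removal:
  Read 'c': push. Stack: c
  Read 'c': matches stack top 'c' => pop. Stack: (empty)
  Read 'e': push. Stack: e
  Read 'c': push. Stack: ec
  Read 'c': matches stack top 'c' => pop. Stack: e
  Read 'e': matches stack top 'e' => pop. Stack: (empty)
Final stack: "" (length 0)

0


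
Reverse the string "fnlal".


Input: fnlal
Reading characters right to left:
  Position 4: 'l'
  Position 3: 'a'
  Position 2: 'l'
  Position 1: 'n'
  Position 0: 'f'
Reversed: lalnf

lalnf


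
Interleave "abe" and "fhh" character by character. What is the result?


Interleaving "abe" and "fhh":
  Position 0: 'a' from first, 'f' from second => "af"
  Position 1: 'b' from first, 'h' from second => "bh"
  Position 2: 'e' from first, 'h' from second => "eh"
Result: afbheh

afbheh


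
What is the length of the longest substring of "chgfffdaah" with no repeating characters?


Input: "chgfffdaah"
Sliding window (track last position of each char):
  Position 0 ('c'): window [0,0] length 1 -- new best
  Position 1 ('h'): window [0,1] length 2 -- new best
  Position 2 ('g'): window [0,2] length 3 -- new best
  Position 3 ('f'): window [0,3] length 4 -- new best
  Position 4 ('f'): repeat (last at 3), move window start to 4
  Position 4 ('f'): window [4,4] length 1
  Position 5 ('f'): repeat (last at 4), move window start to 5
  Position 5 ('f'): window [5,5] length 1
  Position 6 ('d'): window [5,6] length 2
  Position 7 ('a'): window [5,7] length 3
  Position 8 ('a'): repeat (last at 7), move window start to 8
  Position 8 ('a'): window [8,8] length 1
  Position 9 ('h'): window [8,9] length 2
Longest substring with no repeats: "chgf" with length 4

4


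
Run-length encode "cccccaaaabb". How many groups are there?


Input: cccccaaaabb
Scanning for consecutive runs:
  Group 1: 'c' x 5 (positions 0-4)
  Group 2: 'a' x 4 (positions 5-8)
  Group 3: 'b' x 2 (positions 9-10)
Total groups: 3

3


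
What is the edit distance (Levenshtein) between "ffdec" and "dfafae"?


Computing edit distance: "ffdec" -> "dfafae"
DP table:
           d    f    a    f    a    e
      0    1    2    3    4    5    6
  f   1    1    1    2    3    4    5
  f   2    2    1    2    2    3    4
  d   3    2    2    2    3    3    4
  e   4    3    3    3    3    4    3
  c   5    4    4    4    4    4    4
Edit distance = dp[5][6] = 4

4


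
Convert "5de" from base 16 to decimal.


Input: "5de" in base 16
Positional expansion:
  Digit '5' (value 5) x 16^2 = 1280
  Digit 'd' (value 13) x 16^1 = 208
  Digit 'e' (value 14) x 16^0 = 14
Sum = 1502

1502


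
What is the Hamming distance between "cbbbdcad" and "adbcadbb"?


Comparing "cbbbdcad" and "adbcadbb" position by position:
  Position 0: 'c' vs 'a' => differ
  Position 1: 'b' vs 'd' => differ
  Position 2: 'b' vs 'b' => same
  Position 3: 'b' vs 'c' => differ
  Position 4: 'd' vs 'a' => differ
  Position 5: 'c' vs 'd' => differ
  Position 6: 'a' vs 'b' => differ
  Position 7: 'd' vs 'b' => differ
Total differences (Hamming distance): 7

7


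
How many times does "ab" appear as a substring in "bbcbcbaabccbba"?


Searching for "ab" in "bbcbcbaabccbba"
Scanning each position:
  Position 0: "bb" => no
  Position 1: "bc" => no
  Position 2: "cb" => no
  Position 3: "bc" => no
  Position 4: "cb" => no
  Position 5: "ba" => no
  Position 6: "aa" => no
  Position 7: "ab" => MATCH
  Position 8: "bc" => no
  Position 9: "cc" => no
  Position 10: "cb" => no
  Position 11: "bb" => no
  Position 12: "ba" => no
Total occurrences: 1

1


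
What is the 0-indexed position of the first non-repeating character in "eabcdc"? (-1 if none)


Input: eabcdc
Character frequencies:
  'a': 1
  'b': 1
  'c': 2
  'd': 1
  'e': 1
Scanning left to right for freq == 1:
  Position 0 ('e'): unique! => answer = 0

0


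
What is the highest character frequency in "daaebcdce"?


Input: daaebcdce
Character counts:
  'a': 2
  'b': 1
  'c': 2
  'd': 2
  'e': 2
Maximum frequency: 2

2


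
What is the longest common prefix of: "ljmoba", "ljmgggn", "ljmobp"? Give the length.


Words: ljmoba, ljmgggn, ljmobp
  Position 0: all 'l' => match
  Position 1: all 'j' => match
  Position 2: all 'm' => match
  Position 3: ('o', 'g', 'o') => mismatch, stop
LCP = "ljm" (length 3)

3


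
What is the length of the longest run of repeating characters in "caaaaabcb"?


Input: "caaaaabcb"
Scanning for longest run:
  Position 1 ('a'): new char, reset run to 1
  Position 2 ('a'): continues run of 'a', length=2
  Position 3 ('a'): continues run of 'a', length=3
  Position 4 ('a'): continues run of 'a', length=4
  Position 5 ('a'): continues run of 'a', length=5
  Position 6 ('b'): new char, reset run to 1
  Position 7 ('c'): new char, reset run to 1
  Position 8 ('b'): new char, reset run to 1
Longest run: 'a' with length 5

5


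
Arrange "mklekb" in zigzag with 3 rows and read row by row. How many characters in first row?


Zigzag "mklekb" into 3 rows:
Placing characters:
  'm' => row 0
  'k' => row 1
  'l' => row 2
  'e' => row 1
  'k' => row 0
  'b' => row 1
Rows:
  Row 0: "mk"
  Row 1: "keb"
  Row 2: "l"
First row length: 2

2


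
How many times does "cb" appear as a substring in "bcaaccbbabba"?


Searching for "cb" in "bcaaccbbabba"
Scanning each position:
  Position 0: "bc" => no
  Position 1: "ca" => no
  Position 2: "aa" => no
  Position 3: "ac" => no
  Position 4: "cc" => no
  Position 5: "cb" => MATCH
  Position 6: "bb" => no
  Position 7: "ba" => no
  Position 8: "ab" => no
  Position 9: "bb" => no
  Position 10: "ba" => no
Total occurrences: 1

1


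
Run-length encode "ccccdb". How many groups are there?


Input: ccccdb
Scanning for consecutive runs:
  Group 1: 'c' x 4 (positions 0-3)
  Group 2: 'd' x 1 (positions 4-4)
  Group 3: 'b' x 1 (positions 5-5)
Total groups: 3

3


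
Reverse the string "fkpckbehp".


Input: fkpckbehp
Reading characters right to left:
  Position 8: 'p'
  Position 7: 'h'
  Position 6: 'e'
  Position 5: 'b'
  Position 4: 'k'
  Position 3: 'c'
  Position 2: 'p'
  Position 1: 'k'
  Position 0: 'f'
Reversed: phebkcpkf

phebkcpkf
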